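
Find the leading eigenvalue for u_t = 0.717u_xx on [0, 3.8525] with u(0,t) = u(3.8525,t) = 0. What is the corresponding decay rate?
Eigenvalues: λₙ = 0.717n²π²/3.8525².
First three modes:
  n=1: λ₁ = 0.717π²/3.8525² ≈ 0.477
  n=2: λ₂ = 2.868π²/3.8525² ≈ 1.907 (4× faster decay)
  n=3: λ₃ = 6.453π²/3.8525² ≈ 4.291 (9× faster decay)
As t → ∞, higher modes decay exponentially faster. The n=1 mode dominates: u ~ c₁ sin(πx/3.8525) e^{-λ₁t}.
Decay rate: λ₁ = 0.717π²/3.8525² ≈ 0.477.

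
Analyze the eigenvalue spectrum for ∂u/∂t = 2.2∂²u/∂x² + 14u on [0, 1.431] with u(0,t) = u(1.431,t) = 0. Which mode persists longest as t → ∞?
Eigenvalues: λₙ = 2.2n²π²/1.431² - 14.
First three modes:
  n=1: λ₁ = 2.2π²/1.431² - 14 ≈ -3.397
  n=2: λ₂ = 8.8π²/1.431² - 14 ≈ 28.413
  n=3: λ₃ = 19.8π²/1.431² - 14 ≈ 81.43
Since 2.2π²/1.431² ≈ 10.603 < 14, λ₁ < 0.
The n=1 mode grows fastest (−λₙ is largest for n=1) → dominates.
Asymptotic: u ~ c₁ sin(πx/1.431) e^{3.397t} (exponential growth at rate −λ₁ ≈ 3.397).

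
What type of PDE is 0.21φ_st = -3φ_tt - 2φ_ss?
Rewriting in standard form: 2φ_ss + 0.21φ_st + 3φ_tt = 0. With A = 2, B = 0.21, C = 3, the discriminant is -23.9559. This is an elliptic PDE.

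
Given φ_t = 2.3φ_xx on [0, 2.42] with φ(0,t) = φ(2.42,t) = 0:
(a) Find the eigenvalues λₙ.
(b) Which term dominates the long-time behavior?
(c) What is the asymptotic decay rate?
Eigenvalues: λₙ = 2.3n²π²/2.42².
First three modes:
  n=1: λ₁ = 2.3π²/2.42² ≈ 3.876
  n=2: λ₂ = 9.2π²/2.42² ≈ 15.504 (4× faster decay)
  n=3: λ₃ = 20.7π²/2.42² ≈ 34.885 (9× faster decay)
As t → ∞, higher modes decay exponentially faster. The n=1 mode dominates: φ ~ c₁ sin(πx/2.42) e^{-λ₁t}.
Decay rate: λ₁ = 2.3π²/2.42² ≈ 3.876.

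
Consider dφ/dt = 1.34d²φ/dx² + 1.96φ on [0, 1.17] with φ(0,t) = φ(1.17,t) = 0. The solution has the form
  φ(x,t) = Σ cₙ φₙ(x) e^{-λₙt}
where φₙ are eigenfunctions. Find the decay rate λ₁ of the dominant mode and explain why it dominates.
Eigenvalues: λₙ = 1.34n²π²/1.17² - 1.96.
First three modes:
  n=1: λ₁ = 1.34π²/1.17² - 1.96 ≈ 7.701
  n=2: λ₂ = 5.36π²/1.17² - 1.96 ≈ 36.685
  n=3: λ₃ = 12.06π²/1.17² - 1.96 ≈ 84.991
Since 1.34π²/1.17² ≈ 9.661 > 1.96, all λₙ > 0.
The n=1 mode decays slowest → dominates as t → ∞.
Asymptotic: φ ~ c₁ sin(πx/1.17) e^{-λ₁t} with decay rate λ₁ ≈ 7.701.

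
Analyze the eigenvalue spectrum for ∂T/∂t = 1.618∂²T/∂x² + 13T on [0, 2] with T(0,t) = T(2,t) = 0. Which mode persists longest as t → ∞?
Eigenvalues: λₙ = 1.618n²π²/2² - 13.
First three modes:
  n=1: λ₁ = 1.618π²/2² - 13 ≈ -9.008
  n=2: λ₂ = 6.472π²/2² - 13 ≈ 2.969
  n=3: λ₃ = 14.562π²/2² - 13 ≈ 22.93
Since 1.618π²/2² ≈ 3.992 < 13, λ₁ < 0.
The n=1 mode grows fastest (−λₙ is largest for n=1) → dominates.
Asymptotic: T ~ c₁ sin(πx/2) e^{9.008t} (exponential growth at rate −λ₁ ≈ 9.008).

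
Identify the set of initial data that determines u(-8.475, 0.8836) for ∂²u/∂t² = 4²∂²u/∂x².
Domain of dependence: [-12.0094, -4.9406]. Signals travel at speed 4, so data within |x - -8.475| ≤ 4·0.8836 = 3.5344 can reach the point.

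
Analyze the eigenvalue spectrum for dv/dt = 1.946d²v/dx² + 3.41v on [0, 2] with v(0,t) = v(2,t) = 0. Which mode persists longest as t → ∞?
Eigenvalues: λₙ = 1.946n²π²/2² - 3.41.
First three modes:
  n=1: λ₁ = 1.946π²/2² - 3.41 ≈ 1.392
  n=2: λ₂ = 7.784π²/2² - 3.41 ≈ 15.796
  n=3: λ₃ = 17.514π²/2² - 3.41 ≈ 39.804
Since 1.946π²/2² ≈ 4.802 > 3.41, all λₙ > 0.
The n=1 mode decays slowest → dominates as t → ∞.
Asymptotic: v ~ c₁ sin(πx/2) e^{-λ₁t} with decay rate λ₁ ≈ 1.392.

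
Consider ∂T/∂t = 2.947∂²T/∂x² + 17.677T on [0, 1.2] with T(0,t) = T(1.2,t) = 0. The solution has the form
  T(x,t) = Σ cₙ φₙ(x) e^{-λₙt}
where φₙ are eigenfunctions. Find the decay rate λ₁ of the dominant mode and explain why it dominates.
Eigenvalues: λₙ = 2.947n²π²/1.2² - 17.677.
First three modes:
  n=1: λ₁ = 2.947π²/1.2² - 17.677 ≈ 2.521
  n=2: λ₂ = 11.788π²/1.2² - 17.677 ≈ 63.117
  n=3: λ₃ = 26.523π²/1.2² - 17.677 ≈ 164.109
Since 2.947π²/1.2² ≈ 20.198 > 17.677, all λₙ > 0.
The n=1 mode decays slowest → dominates as t → ∞.
Asymptotic: T ~ c₁ sin(πx/1.2) e^{-λ₁t} with decay rate λ₁ ≈ 2.521.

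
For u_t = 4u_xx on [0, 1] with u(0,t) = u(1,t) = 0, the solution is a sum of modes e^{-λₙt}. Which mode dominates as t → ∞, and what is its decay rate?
Eigenvalues: λₙ = 4n²π².
First three modes:
  n=1: λ₁ = 4π² ≈ 39.478
  n=2: λ₂ = 16π² ≈ 157.914 (4× faster decay)
  n=3: λ₃ = 36π² ≈ 355.306 (9× faster decay)
As t → ∞, higher modes decay exponentially faster. The n=1 mode dominates: u ~ c₁ sin(πx) e^{-λ₁t}.
Decay rate: λ₁ = 4π² ≈ 39.478.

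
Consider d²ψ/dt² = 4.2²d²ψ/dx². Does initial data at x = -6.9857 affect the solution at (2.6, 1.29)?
No. The domain of dependence is [-2.818, 8.018], and -6.9857 is outside this interval.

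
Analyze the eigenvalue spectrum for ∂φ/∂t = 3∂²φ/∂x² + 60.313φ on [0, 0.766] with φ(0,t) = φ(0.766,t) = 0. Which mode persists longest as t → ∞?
Eigenvalues: λₙ = 3n²π²/0.766² - 60.313.
First three modes:
  n=1: λ₁ = 3π²/0.766² - 60.313 ≈ -9.851
  n=2: λ₂ = 12π²/0.766² - 60.313 ≈ 141.535
  n=3: λ₃ = 27π²/0.766² - 60.313 ≈ 393.844
Since 3π²/0.766² ≈ 50.462 < 60.313, λ₁ < 0.
The n=1 mode grows fastest (−λₙ is largest for n=1) → dominates.
Asymptotic: φ ~ c₁ sin(πx/0.766) e^{9.851t} (exponential growth at rate −λ₁ ≈ 9.851).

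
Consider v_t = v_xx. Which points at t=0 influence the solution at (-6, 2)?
The entire real line. The heat equation has infinite propagation speed: any initial disturbance instantly affects all points (though exponentially small far away).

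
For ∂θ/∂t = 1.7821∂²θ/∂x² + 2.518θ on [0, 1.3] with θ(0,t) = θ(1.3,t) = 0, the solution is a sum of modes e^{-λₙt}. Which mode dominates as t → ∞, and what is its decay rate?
Eigenvalues: λₙ = 1.7821n²π²/1.3² - 2.518.
First three modes:
  n=1: λ₁ = 1.7821π²/1.3² - 2.518 ≈ 7.889
  n=2: λ₂ = 7.1284π²/1.3² - 2.518 ≈ 39.112
  n=3: λ₃ = 16.0389π²/1.3² - 2.518 ≈ 91.149
Since 1.7821π²/1.3² ≈ 10.407 > 2.518, all λₙ > 0.
The n=1 mode decays slowest → dominates as t → ∞.
Asymptotic: θ ~ c₁ sin(πx/1.3) e^{-λ₁t} with decay rate λ₁ ≈ 7.889.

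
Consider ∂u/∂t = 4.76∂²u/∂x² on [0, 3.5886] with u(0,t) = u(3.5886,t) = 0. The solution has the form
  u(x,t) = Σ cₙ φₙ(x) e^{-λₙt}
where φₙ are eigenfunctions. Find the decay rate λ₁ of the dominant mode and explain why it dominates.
Eigenvalues: λₙ = 4.76n²π²/3.5886².
First three modes:
  n=1: λ₁ = 4.76π²/3.5886² ≈ 3.648
  n=2: λ₂ = 19.04π²/3.5886² ≈ 14.592 (4× faster decay)
  n=3: λ₃ = 42.84π²/3.5886² ≈ 32.832 (9× faster decay)
As t → ∞, higher modes decay exponentially faster. The n=1 mode dominates: u ~ c₁ sin(πx/3.5886) e^{-λ₁t}.
Decay rate: λ₁ = 4.76π²/3.5886² ≈ 3.648.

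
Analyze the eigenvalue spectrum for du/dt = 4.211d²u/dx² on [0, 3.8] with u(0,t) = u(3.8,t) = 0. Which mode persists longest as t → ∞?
Eigenvalues: λₙ = 4.211n²π²/3.8².
First three modes:
  n=1: λ₁ = 4.211π²/3.8² ≈ 2.878
  n=2: λ₂ = 16.844π²/3.8² ≈ 11.513 (4× faster decay)
  n=3: λ₃ = 37.899π²/3.8² ≈ 25.904 (9× faster decay)
As t → ∞, higher modes decay exponentially faster. The n=1 mode dominates: u ~ c₁ sin(πx/3.8) e^{-λ₁t}.
Decay rate: λ₁ = 4.211π²/3.8² ≈ 2.878.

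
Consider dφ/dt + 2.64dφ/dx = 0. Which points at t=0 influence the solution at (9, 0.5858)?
A single point: x = 7.453488. The characteristic through (9, 0.5858) is x - 2.64t = const, so x = 9 - 2.64·0.5858 = 7.453488.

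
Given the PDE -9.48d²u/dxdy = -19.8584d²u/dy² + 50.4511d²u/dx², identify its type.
Rewriting in standard form: -50.4511d²u/dx² - 9.48d²u/dxdy + 19.8584d²u/dy² = 0. The second-order coefficients are A = -50.4511, B = -9.48, C = 19.8584. Since B² - 4AC = 4097.38289696 > 0, this is a hyperbolic PDE.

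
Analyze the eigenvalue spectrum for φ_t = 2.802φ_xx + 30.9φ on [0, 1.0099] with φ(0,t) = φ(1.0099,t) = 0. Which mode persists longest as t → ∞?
Eigenvalues: λₙ = 2.802n²π²/1.0099² - 30.9.
First three modes:
  n=1: λ₁ = 2.802π²/1.0099² - 30.9 ≈ -3.785
  n=2: λ₂ = 11.208π²/1.0099² - 30.9 ≈ 77.56
  n=3: λ₃ = 25.218π²/1.0099² - 30.9 ≈ 213.136
Since 2.802π²/1.0099² ≈ 27.115 < 30.9, λ₁ < 0.
The n=1 mode grows fastest (−λₙ is largest for n=1) → dominates.
Asymptotic: φ ~ c₁ sin(πx/1.0099) e^{3.785t} (exponential growth at rate −λ₁ ≈ 3.785).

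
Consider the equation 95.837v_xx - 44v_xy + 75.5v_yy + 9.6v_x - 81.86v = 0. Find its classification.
Elliptic. (A = 95.837, B = -44, C = 75.5 gives B² - 4AC = -27006.774.)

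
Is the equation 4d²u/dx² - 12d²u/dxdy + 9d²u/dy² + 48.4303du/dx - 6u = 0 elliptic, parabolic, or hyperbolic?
Computing B² - 4AC with A = 4, B = -12, C = 9: discriminant = 0 (zero). Answer: parabolic.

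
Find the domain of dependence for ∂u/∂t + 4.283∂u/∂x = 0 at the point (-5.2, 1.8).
A single point: x = -12.9094. The characteristic through (-5.2, 1.8) is x - 4.283t = const, so x = -5.2 - 4.283·1.8 = -12.9094.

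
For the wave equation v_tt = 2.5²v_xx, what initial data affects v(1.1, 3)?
Domain of dependence: [-6.4, 8.6]. Signals travel at speed 2.5, so data within |x - 1.1| ≤ 2.5·3 = 7.5 can reach the point.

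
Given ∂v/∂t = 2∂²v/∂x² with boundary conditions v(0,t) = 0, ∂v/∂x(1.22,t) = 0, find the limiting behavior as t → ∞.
v → 0. Heat escapes through the Dirichlet boundary.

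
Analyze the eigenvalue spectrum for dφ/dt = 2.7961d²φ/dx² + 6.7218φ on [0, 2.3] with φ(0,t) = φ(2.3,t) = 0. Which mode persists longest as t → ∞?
Eigenvalues: λₙ = 2.7961n²π²/2.3² - 6.7218.
First three modes:
  n=1: λ₁ = 2.7961π²/2.3² - 6.7218 ≈ -1.505
  n=2: λ₂ = 11.1844π²/2.3² - 6.7218 ≈ 14.145
  n=3: λ₃ = 25.1649π²/2.3² - 6.7218 ≈ 40.229
Since 2.7961π²/2.3² ≈ 5.217 < 6.7218, λ₁ < 0.
The n=1 mode grows fastest (−λₙ is largest for n=1) → dominates.
Asymptotic: φ ~ c₁ sin(πx/2.3) e^{1.505t} (exponential growth at rate −λ₁ ≈ 1.505).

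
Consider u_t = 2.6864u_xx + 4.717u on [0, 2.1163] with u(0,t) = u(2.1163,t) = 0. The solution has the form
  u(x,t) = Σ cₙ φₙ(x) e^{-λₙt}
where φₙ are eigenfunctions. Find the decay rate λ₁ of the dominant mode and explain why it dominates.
Eigenvalues: λₙ = 2.6864n²π²/2.1163² - 4.717.
First three modes:
  n=1: λ₁ = 2.6864π²/2.1163² - 4.717 ≈ 1.203
  n=2: λ₂ = 10.7456π²/2.1163² - 4.717 ≈ 18.963
  n=3: λ₃ = 24.1776π²/2.1163² - 4.717 ≈ 48.562
Since 2.6864π²/2.1163² ≈ 5.92 > 4.717, all λₙ > 0.
The n=1 mode decays slowest → dominates as t → ∞.
Asymptotic: u ~ c₁ sin(πx/2.1163) e^{-λ₁t} with decay rate λ₁ ≈ 1.203.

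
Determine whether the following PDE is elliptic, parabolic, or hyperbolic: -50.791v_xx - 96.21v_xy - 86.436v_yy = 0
Coefficients: A = -50.791, B = -96.21, C = -86.436. B² - 4AC = -8304.319404, which is negative, so the equation is elliptic.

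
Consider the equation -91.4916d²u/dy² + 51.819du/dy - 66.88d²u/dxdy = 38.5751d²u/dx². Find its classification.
Rewriting in standard form: -38.5751d²u/dx² - 66.88d²u/dxdy - 91.4916d²u/dy² + 51.819du/dy = 0. Elliptic. (A = -38.5751, B = -66.88, C = -91.4916 gives B² - 4AC = -9644.25607664.)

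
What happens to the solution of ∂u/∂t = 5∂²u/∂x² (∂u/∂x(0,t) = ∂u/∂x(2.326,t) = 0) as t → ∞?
u → constant (steady state). Heat is conserved (no flux at boundaries); solution approaches the spatial average.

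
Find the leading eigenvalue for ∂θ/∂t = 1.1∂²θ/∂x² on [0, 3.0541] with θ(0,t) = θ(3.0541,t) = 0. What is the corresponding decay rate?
Eigenvalues: λₙ = 1.1n²π²/3.0541².
First three modes:
  n=1: λ₁ = 1.1π²/3.0541² ≈ 1.164
  n=2: λ₂ = 4.4π²/3.0541² ≈ 4.656 (4× faster decay)
  n=3: λ₃ = 9.9π²/3.0541² ≈ 10.475 (9× faster decay)
As t → ∞, higher modes decay exponentially faster. The n=1 mode dominates: θ ~ c₁ sin(πx/3.0541) e^{-λ₁t}.
Decay rate: λ₁ = 1.1π²/3.0541² ≈ 1.164.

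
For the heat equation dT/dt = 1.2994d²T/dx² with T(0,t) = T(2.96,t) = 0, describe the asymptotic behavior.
T → 0. Heat diffuses out through both boundaries.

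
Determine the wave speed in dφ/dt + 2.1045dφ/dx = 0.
Speed = 2.1045. Information travels along x - 2.1045t = const (rightward).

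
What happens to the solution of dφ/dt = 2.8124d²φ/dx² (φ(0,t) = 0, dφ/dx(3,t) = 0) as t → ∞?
φ → 0. Heat escapes through the Dirichlet boundary.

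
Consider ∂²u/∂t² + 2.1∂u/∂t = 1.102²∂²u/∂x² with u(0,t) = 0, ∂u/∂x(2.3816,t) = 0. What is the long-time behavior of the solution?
As t → ∞, u → 0. Damping (γ=2.1) dissipates energy; oscillations decay exponentially.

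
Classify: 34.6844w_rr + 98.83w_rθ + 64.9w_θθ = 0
Hyperbolic (discriminant = 763.29866).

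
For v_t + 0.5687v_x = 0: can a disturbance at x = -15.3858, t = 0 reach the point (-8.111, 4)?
No. Only data at x = -10.3858 affects (-8.111, 4). Advection has one-way propagation along characteristics.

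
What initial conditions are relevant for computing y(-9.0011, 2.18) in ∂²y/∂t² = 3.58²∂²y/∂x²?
Domain of dependence: [-16.8055, -1.1967]. Signals travel at speed 3.58, so data within |x - -9.0011| ≤ 3.58·2.18 = 7.8044 can reach the point.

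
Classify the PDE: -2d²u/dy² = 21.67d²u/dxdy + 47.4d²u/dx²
Rewriting in standard form: -47.4d²u/dx² - 21.67d²u/dxdy - 2d²u/dy² = 0. A = -47.4, B = -21.67, C = -2. Discriminant B² - 4AC = 90.3889. Since 90.3889 > 0, hyperbolic.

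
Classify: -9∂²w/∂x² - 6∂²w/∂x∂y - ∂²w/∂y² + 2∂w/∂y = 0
Parabolic (discriminant = 0).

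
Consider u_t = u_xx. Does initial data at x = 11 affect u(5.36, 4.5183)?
Yes, for any finite x. The heat equation has infinite propagation speed, so all initial data affects all points at any t > 0.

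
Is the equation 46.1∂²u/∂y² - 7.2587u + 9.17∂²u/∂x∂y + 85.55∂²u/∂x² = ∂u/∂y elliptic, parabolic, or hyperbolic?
Rewriting in standard form: 85.55∂²u/∂x² + 9.17∂²u/∂x∂y + 46.1∂²u/∂y² - ∂u/∂y - 7.2587u = 0. Computing B² - 4AC with A = 85.55, B = 9.17, C = 46.1: discriminant = -15691.3311 (negative). Answer: elliptic.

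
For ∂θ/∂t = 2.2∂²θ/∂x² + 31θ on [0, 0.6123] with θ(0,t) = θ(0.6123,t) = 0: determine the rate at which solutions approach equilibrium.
Eigenvalues: λₙ = 2.2n²π²/0.6123² - 31.
First three modes:
  n=1: λ₁ = 2.2π²/0.6123² - 31 ≈ 26.915
  n=2: λ₂ = 8.8π²/0.6123² - 31 ≈ 200.662
  n=3: λ₃ = 19.8π²/0.6123² - 31 ≈ 490.238
Since 2.2π²/0.6123² ≈ 57.915 > 31, all λₙ > 0.
The n=1 mode decays slowest → dominates as t → ∞.
Asymptotic: θ ~ c₁ sin(πx/0.6123) e^{-λ₁t} with decay rate λ₁ ≈ 26.915.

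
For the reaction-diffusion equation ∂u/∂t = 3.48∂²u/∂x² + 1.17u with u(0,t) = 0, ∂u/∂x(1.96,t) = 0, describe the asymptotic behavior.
u → 0. Diffusion dominates reaction (r=1.17 < κπ²/(4L²)≈2.24); solution decays.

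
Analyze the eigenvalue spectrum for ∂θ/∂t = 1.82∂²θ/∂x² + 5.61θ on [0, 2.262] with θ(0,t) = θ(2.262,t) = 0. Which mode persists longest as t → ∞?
Eigenvalues: λₙ = 1.82n²π²/2.262² - 5.61.
First three modes:
  n=1: λ₁ = 1.82π²/2.262² - 5.61 ≈ -2.099
  n=2: λ₂ = 7.28π²/2.262² - 5.61 ≈ 8.433
  n=3: λ₃ = 16.38π²/2.262² - 5.61 ≈ 25.986
Since 1.82π²/2.262² ≈ 3.511 < 5.61, λ₁ < 0.
The n=1 mode grows fastest (−λₙ is largest for n=1) → dominates.
Asymptotic: θ ~ c₁ sin(πx/2.262) e^{2.099t} (exponential growth at rate −λ₁ ≈ 2.099).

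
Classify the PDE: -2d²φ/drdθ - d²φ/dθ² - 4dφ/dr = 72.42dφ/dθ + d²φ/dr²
Rewriting in standard form: -d²φ/dr² - 2d²φ/drdθ - d²φ/dθ² - 4dφ/dr - 72.42dφ/dθ = 0. A = -1, B = -2, C = -1. Discriminant B² - 4AC = 0. Since 0 = 0, parabolic.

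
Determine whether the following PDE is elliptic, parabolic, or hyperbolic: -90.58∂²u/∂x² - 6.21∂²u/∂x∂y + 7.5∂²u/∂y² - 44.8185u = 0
Coefficients: A = -90.58, B = -6.21, C = 7.5. B² - 4AC = 2755.9641, which is positive, so the equation is hyperbolic.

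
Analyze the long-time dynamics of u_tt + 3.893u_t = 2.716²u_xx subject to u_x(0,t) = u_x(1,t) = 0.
Long-time behavior: u → constant (steady state). Damping (γ=3.893) dissipates the nonconstant modes; with Neumann BCs the spatial average obeys M''+γM'=0 and tends to a finite limit.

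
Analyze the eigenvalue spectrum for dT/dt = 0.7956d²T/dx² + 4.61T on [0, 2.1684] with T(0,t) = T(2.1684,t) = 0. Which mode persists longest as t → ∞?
Eigenvalues: λₙ = 0.7956n²π²/2.1684² - 4.61.
First three modes:
  n=1: λ₁ = 0.7956π²/2.1684² - 4.61 ≈ -2.94
  n=2: λ₂ = 3.1824π²/2.1684² - 4.61 ≈ 2.07
  n=3: λ₃ = 7.1604π²/2.1684² - 4.61 ≈ 10.42
Since 0.7956π²/2.1684² ≈ 1.67 < 4.61, λ₁ < 0.
The n=1 mode grows fastest (−λₙ is largest for n=1) → dominates.
Asymptotic: T ~ c₁ sin(πx/2.1684) e^{2.94t} (exponential growth at rate −λ₁ ≈ 2.94).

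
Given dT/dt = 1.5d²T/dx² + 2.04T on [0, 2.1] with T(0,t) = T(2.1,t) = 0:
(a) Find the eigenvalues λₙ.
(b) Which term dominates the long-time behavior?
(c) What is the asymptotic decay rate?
Eigenvalues: λₙ = 1.5n²π²/2.1² - 2.04.
First three modes:
  n=1: λ₁ = 1.5π²/2.1² - 2.04 ≈ 1.317
  n=2: λ₂ = 6π²/2.1² - 2.04 ≈ 11.388
  n=3: λ₃ = 13.5π²/2.1² - 2.04 ≈ 28.173
Since 1.5π²/2.1² ≈ 3.357 > 2.04, all λₙ > 0.
The n=1 mode decays slowest → dominates as t → ∞.
Asymptotic: T ~ c₁ sin(πx/2.1) e^{-λ₁t} with decay rate λ₁ ≈ 1.317.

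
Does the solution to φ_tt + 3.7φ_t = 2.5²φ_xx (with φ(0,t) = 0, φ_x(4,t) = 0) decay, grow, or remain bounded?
φ → 0. Damping (γ=3.7) dissipates energy; oscillations decay exponentially.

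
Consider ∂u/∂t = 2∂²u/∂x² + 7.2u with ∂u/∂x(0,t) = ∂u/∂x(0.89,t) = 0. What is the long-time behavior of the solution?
As t → ∞, u grows unboundedly. With Neumann BCs the constant mode has diffusion eigenvalue 0, so any r > 0 makes it grow like e^(7.2t); solution grows exponentially.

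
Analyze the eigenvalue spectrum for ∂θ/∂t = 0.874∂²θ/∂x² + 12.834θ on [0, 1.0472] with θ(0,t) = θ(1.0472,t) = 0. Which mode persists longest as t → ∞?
Eigenvalues: λₙ = 0.874n²π²/1.0472² - 12.834.
First three modes:
  n=1: λ₁ = 0.874π²/1.0472² - 12.834 ≈ -4.968
  n=2: λ₂ = 3.496π²/1.0472² - 12.834 ≈ 18.63
  n=3: λ₃ = 7.866π²/1.0472² - 12.834 ≈ 57.96
Since 0.874π²/1.0472² ≈ 7.866 < 12.834, λ₁ < 0.
The n=1 mode grows fastest (−λₙ is largest for n=1) → dominates.
Asymptotic: θ ~ c₁ sin(πx/1.0472) e^{4.968t} (exponential growth at rate −λ₁ ≈ 4.968).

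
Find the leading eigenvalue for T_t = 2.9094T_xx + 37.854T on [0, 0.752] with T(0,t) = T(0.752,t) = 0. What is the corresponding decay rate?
Eigenvalues: λₙ = 2.9094n²π²/0.752² - 37.854.
First three modes:
  n=1: λ₁ = 2.9094π²/0.752² - 37.854 ≈ 12.923
  n=2: λ₂ = 11.6376π²/0.752² - 37.854 ≈ 165.254
  n=3: λ₃ = 26.1846π²/0.752² - 37.854 ≈ 419.139
Since 2.9094π²/0.752² ≈ 50.777 > 37.854, all λₙ > 0.
The n=1 mode decays slowest → dominates as t → ∞.
Asymptotic: T ~ c₁ sin(πx/0.752) e^{-λ₁t} with decay rate λ₁ ≈ 12.923.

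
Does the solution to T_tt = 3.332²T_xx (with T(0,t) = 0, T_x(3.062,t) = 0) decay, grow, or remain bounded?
T oscillates (no decay). Energy is conserved; the solution oscillates indefinitely as standing waves.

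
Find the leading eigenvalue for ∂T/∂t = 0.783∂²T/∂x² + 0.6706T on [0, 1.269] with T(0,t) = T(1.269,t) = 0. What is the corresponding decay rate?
Eigenvalues: λₙ = 0.783n²π²/1.269² - 0.6706.
First three modes:
  n=1: λ₁ = 0.783π²/1.269² - 0.6706 ≈ 4.128
  n=2: λ₂ = 3.132π²/1.269² - 0.6706 ≈ 18.525
  n=3: λ₃ = 7.047π²/1.269² - 0.6706 ≈ 42.519
Since 0.783π²/1.269² ≈ 4.799 > 0.6706, all λₙ > 0.
The n=1 mode decays slowest → dominates as t → ∞.
Asymptotic: T ~ c₁ sin(πx/1.269) e^{-λ₁t} with decay rate λ₁ ≈ 4.128.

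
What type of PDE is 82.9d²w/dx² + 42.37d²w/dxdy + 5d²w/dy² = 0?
With A = 82.9, B = 42.37, C = 5, the discriminant is 137.2169. This is a hyperbolic PDE.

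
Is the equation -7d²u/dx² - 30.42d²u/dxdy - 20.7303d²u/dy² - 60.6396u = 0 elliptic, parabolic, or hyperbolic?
Computing B² - 4AC with A = -7, B = -30.42, C = -20.7303: discriminant = 344.928 (positive). Answer: hyperbolic.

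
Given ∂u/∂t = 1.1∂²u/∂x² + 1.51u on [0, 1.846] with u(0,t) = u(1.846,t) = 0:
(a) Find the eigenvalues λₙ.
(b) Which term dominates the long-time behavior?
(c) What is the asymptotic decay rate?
Eigenvalues: λₙ = 1.1n²π²/1.846² - 1.51.
First three modes:
  n=1: λ₁ = 1.1π²/1.846² - 1.51 ≈ 1.676
  n=2: λ₂ = 4.4π²/1.846² - 1.51 ≈ 11.234
  n=3: λ₃ = 9.9π²/1.846² - 1.51 ≈ 27.163
Since 1.1π²/1.846² ≈ 3.186 > 1.51, all λₙ > 0.
The n=1 mode decays slowest → dominates as t → ∞.
Asymptotic: u ~ c₁ sin(πx/1.846) e^{-λ₁t} with decay rate λ₁ ≈ 1.676.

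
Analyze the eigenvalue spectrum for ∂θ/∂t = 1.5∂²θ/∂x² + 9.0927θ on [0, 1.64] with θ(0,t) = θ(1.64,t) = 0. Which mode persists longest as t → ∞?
Eigenvalues: λₙ = 1.5n²π²/1.64² - 9.0927.
First three modes:
  n=1: λ₁ = 1.5π²/1.64² - 9.0927 ≈ -3.588
  n=2: λ₂ = 6π²/1.64² - 9.0927 ≈ 12.925
  n=3: λ₃ = 13.5π²/1.64² - 9.0927 ≈ 40.446
Since 1.5π²/1.64² ≈ 5.504 < 9.0927, λ₁ < 0.
The n=1 mode grows fastest (−λₙ is largest for n=1) → dominates.
Asymptotic: θ ~ c₁ sin(πx/1.64) e^{3.588t} (exponential growth at rate −λ₁ ≈ 3.588).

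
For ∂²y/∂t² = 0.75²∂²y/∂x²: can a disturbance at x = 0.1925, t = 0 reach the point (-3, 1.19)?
No. The domain of dependence is [-3.8925, -2.1075], and 0.1925 is outside this interval.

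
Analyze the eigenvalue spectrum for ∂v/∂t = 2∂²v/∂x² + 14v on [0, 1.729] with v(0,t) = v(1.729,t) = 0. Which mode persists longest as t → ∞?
Eigenvalues: λₙ = 2n²π²/1.729² - 14.
First three modes:
  n=1: λ₁ = 2π²/1.729² - 14 ≈ -7.397
  n=2: λ₂ = 8π²/1.729² - 14 ≈ 12.412
  n=3: λ₃ = 18π²/1.729² - 14 ≈ 45.427
Since 2π²/1.729² ≈ 6.603 < 14, λ₁ < 0.
The n=1 mode grows fastest (−λₙ is largest for n=1) → dominates.
Asymptotic: v ~ c₁ sin(πx/1.729) e^{7.397t} (exponential growth at rate −λ₁ ≈ 7.397).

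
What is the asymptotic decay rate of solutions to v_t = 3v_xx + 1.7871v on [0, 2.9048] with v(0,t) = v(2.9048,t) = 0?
Eigenvalues: λₙ = 3n²π²/2.9048² - 1.7871.
First three modes:
  n=1: λ₁ = 3π²/2.9048² - 1.7871 ≈ 1.722
  n=2: λ₂ = 12π²/2.9048² - 1.7871 ≈ 12.249
  n=3: λ₃ = 27π²/2.9048² - 1.7871 ≈ 29.794
Since 3π²/2.9048² ≈ 3.509 > 1.7871, all λₙ > 0.
The n=1 mode decays slowest → dominates as t → ∞.
Asymptotic: v ~ c₁ sin(πx/2.9048) e^{-λ₁t} with decay rate λ₁ ≈ 1.722.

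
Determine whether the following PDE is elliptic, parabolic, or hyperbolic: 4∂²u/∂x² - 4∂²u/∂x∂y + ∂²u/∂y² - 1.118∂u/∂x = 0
Coefficients: A = 4, B = -4, C = 1. B² - 4AC = 0, which is zero, so the equation is parabolic.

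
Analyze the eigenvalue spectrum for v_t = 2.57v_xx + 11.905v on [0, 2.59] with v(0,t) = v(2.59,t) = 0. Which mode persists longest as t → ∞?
Eigenvalues: λₙ = 2.57n²π²/2.59² - 11.905.
First three modes:
  n=1: λ₁ = 2.57π²/2.59² - 11.905 ≈ -8.124
  n=2: λ₂ = 10.28π²/2.59² - 11.905 ≈ 3.22
  n=3: λ₃ = 23.13π²/2.59² - 11.905 ≈ 22.126
Since 2.57π²/2.59² ≈ 3.781 < 11.905, λ₁ < 0.
The n=1 mode grows fastest (−λₙ is largest for n=1) → dominates.
Asymptotic: v ~ c₁ sin(πx/2.59) e^{8.124t} (exponential growth at rate −λ₁ ≈ 8.124).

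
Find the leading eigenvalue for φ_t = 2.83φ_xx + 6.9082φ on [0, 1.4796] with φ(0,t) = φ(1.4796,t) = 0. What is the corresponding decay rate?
Eigenvalues: λₙ = 2.83n²π²/1.4796² - 6.9082.
First three modes:
  n=1: λ₁ = 2.83π²/1.4796² - 6.9082 ≈ 5.85
  n=2: λ₂ = 11.32π²/1.4796² - 6.9082 ≈ 44.126
  n=3: λ₃ = 25.47π²/1.4796² - 6.9082 ≈ 107.918
Since 2.83π²/1.4796² ≈ 12.758 > 6.9082, all λₙ > 0.
The n=1 mode decays slowest → dominates as t → ∞.
Asymptotic: φ ~ c₁ sin(πx/1.4796) e^{-λ₁t} with decay rate λ₁ ≈ 5.85.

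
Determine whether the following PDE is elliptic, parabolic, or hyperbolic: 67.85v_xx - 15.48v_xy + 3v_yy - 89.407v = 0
Coefficients: A = 67.85, B = -15.48, C = 3. B² - 4AC = -574.5696, which is negative, so the equation is elliptic.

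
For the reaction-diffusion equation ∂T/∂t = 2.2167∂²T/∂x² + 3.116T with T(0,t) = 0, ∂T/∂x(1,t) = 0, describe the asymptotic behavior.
T → 0. Diffusion dominates reaction (r=3.116 < κπ²/(4L²)≈5.47); solution decays.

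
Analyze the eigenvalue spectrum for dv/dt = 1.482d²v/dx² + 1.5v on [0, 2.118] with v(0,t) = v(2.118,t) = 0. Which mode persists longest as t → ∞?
Eigenvalues: λₙ = 1.482n²π²/2.118² - 1.5.
First three modes:
  n=1: λ₁ = 1.482π²/2.118² - 1.5 ≈ 1.761
  n=2: λ₂ = 5.928π²/2.118² - 1.5 ≈ 11.542
  n=3: λ₃ = 13.338π²/2.118² - 1.5 ≈ 27.845
Since 1.482π²/2.118² ≈ 3.261 > 1.5, all λₙ > 0.
The n=1 mode decays slowest → dominates as t → ∞.
Asymptotic: v ~ c₁ sin(πx/2.118) e^{-λ₁t} with decay rate λ₁ ≈ 1.761.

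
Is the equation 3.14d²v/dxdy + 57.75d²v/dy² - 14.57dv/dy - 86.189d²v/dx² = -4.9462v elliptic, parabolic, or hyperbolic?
Rewriting in standard form: -86.189d²v/dx² + 3.14d²v/dxdy + 57.75d²v/dy² - 14.57dv/dy + 4.9462v = 0. Computing B² - 4AC with A = -86.189, B = 3.14, C = 57.75: discriminant = 19919.5186 (positive). Answer: hyperbolic.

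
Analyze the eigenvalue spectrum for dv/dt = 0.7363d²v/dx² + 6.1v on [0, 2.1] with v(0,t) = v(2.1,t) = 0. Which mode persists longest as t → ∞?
Eigenvalues: λₙ = 0.7363n²π²/2.1² - 6.1.
First three modes:
  n=1: λ₁ = 0.7363π²/2.1² - 6.1 ≈ -4.452
  n=2: λ₂ = 2.9452π²/2.1² - 6.1 ≈ 0.491
  n=3: λ₃ = 6.6267π²/2.1² - 6.1 ≈ 8.731
Since 0.7363π²/2.1² ≈ 1.648 < 6.1, λ₁ < 0.
The n=1 mode grows fastest (−λₙ is largest for n=1) → dominates.
Asymptotic: v ~ c₁ sin(πx/2.1) e^{4.452t} (exponential growth at rate −λ₁ ≈ 4.452).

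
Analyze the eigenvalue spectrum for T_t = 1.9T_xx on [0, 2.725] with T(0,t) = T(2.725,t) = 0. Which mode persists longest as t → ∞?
Eigenvalues: λₙ = 1.9n²π²/2.725².
First three modes:
  n=1: λ₁ = 1.9π²/2.725² ≈ 2.525
  n=2: λ₂ = 7.6π²/2.725² ≈ 10.101 (4× faster decay)
  n=3: λ₃ = 17.1π²/2.725² ≈ 22.728 (9× faster decay)
As t → ∞, higher modes decay exponentially faster. The n=1 mode dominates: T ~ c₁ sin(πx/2.725) e^{-λ₁t}.
Decay rate: λ₁ = 1.9π²/2.725² ≈ 2.525.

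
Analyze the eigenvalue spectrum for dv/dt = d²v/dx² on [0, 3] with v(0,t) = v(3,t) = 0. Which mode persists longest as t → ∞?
Eigenvalues: λₙ = n²π²/3².
First three modes:
  n=1: λ₁ = π²/3² ≈ 1.097
  n=2: λ₂ = 4π²/3² ≈ 4.386 (4× faster decay)
  n=3: λ₃ = 9π²/3² ≈ 9.87 (9× faster decay)
As t → ∞, higher modes decay exponentially faster. The n=1 mode dominates: v ~ c₁ sin(πx/3) e^{-λ₁t}.
Decay rate: λ₁ = π²/3² ≈ 1.097.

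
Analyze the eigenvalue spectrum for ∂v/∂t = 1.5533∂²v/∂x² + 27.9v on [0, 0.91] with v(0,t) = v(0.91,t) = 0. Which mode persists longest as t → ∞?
Eigenvalues: λₙ = 1.5533n²π²/0.91² - 27.9.
First three modes:
  n=1: λ₁ = 1.5533π²/0.91² - 27.9 ≈ -9.387
  n=2: λ₂ = 6.2132π²/0.91² - 27.9 ≈ 46.151
  n=3: λ₃ = 13.9797π²/0.91² - 27.9 ≈ 138.715
Since 1.5533π²/0.91² ≈ 18.513 < 27.9, λ₁ < 0.
The n=1 mode grows fastest (−λₙ is largest for n=1) → dominates.
Asymptotic: v ~ c₁ sin(πx/0.91) e^{9.387t} (exponential growth at rate −λ₁ ≈ 9.387).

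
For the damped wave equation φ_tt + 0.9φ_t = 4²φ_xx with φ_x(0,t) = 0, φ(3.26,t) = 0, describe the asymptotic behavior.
φ → 0. Damping (γ=0.9) dissipates energy; oscillations decay exponentially.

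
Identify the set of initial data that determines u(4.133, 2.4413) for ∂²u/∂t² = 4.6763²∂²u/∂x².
Domain of dependence: [-7.28325119, 15.54925119]. Signals travel at speed 4.6763, so data within |x - 4.133| ≤ 4.6763·2.4413 = 11.41625119 can reach the point.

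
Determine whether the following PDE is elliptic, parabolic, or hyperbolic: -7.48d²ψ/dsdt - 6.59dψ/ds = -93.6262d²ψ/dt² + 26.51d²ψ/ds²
Rewriting in standard form: -26.51d²ψ/ds² - 7.48d²ψ/dsdt + 93.6262d²ψ/dt² - 6.59dψ/ds = 0. Coefficients: A = -26.51, B = -7.48, C = 93.6262. B² - 4AC = 9984.072648, which is positive, so the equation is hyperbolic.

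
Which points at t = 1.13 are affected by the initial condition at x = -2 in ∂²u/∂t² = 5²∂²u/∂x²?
Domain of influence: [-7.65, 3.65]. Data at x = -2 spreads outward at speed 5.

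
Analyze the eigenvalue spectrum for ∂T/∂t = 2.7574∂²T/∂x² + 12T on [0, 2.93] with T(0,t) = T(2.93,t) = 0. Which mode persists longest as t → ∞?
Eigenvalues: λₙ = 2.7574n²π²/2.93² - 12.
First three modes:
  n=1: λ₁ = 2.7574π²/2.93² - 12 ≈ -8.83
  n=2: λ₂ = 11.0296π²/2.93² - 12 ≈ 0.68
  n=3: λ₃ = 24.8166π²/2.93² - 12 ≈ 16.53
Since 2.7574π²/2.93² ≈ 3.17 < 12, λ₁ < 0.
The n=1 mode grows fastest (−λₙ is largest for n=1) → dominates.
Asymptotic: T ~ c₁ sin(πx/2.93) e^{8.83t} (exponential growth at rate −λ₁ ≈ 8.83).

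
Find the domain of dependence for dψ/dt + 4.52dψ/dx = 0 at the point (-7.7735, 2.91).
A single point: x = -20.9267. The characteristic through (-7.7735, 2.91) is x - 4.52t = const, so x = -7.7735 - 4.52·2.91 = -20.9267.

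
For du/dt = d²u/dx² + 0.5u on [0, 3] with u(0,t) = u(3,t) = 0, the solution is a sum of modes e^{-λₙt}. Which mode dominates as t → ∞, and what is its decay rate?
Eigenvalues: λₙ = n²π²/3² - 0.5.
First three modes:
  n=1: λ₁ = π²/3² - 0.5 ≈ 0.597
  n=2: λ₂ = 4π²/3² - 0.5 ≈ 3.886
  n=3: λ₃ = 9π²/3² - 0.5 ≈ 9.37
Since π²/3² ≈ 1.097 > 0.5, all λₙ > 0.
The n=1 mode decays slowest → dominates as t → ∞.
Asymptotic: u ~ c₁ sin(πx/3) e^{-λ₁t} with decay rate λ₁ ≈ 0.597.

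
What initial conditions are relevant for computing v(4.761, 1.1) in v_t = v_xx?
The entire real line. The heat equation has infinite propagation speed: any initial disturbance instantly affects all points (though exponentially small far away).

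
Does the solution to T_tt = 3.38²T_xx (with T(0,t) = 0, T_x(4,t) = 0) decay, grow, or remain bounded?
T oscillates (no decay). Energy is conserved; the solution oscillates indefinitely as standing waves.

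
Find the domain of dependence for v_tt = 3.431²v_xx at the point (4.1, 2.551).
Domain of dependence: [-4.652481, 12.852481]. Signals travel at speed 3.431, so data within |x - 4.1| ≤ 3.431·2.551 = 8.752481 can reach the point.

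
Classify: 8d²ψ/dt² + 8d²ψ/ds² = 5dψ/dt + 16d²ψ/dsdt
Rewriting in standard form: 8d²ψ/ds² - 16d²ψ/dsdt + 8d²ψ/dt² - 5dψ/dt = 0. Parabolic (discriminant = 0).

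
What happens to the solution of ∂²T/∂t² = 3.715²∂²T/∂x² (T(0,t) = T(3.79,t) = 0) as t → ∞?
T oscillates (no decay). Energy is conserved; the solution oscillates indefinitely as standing waves.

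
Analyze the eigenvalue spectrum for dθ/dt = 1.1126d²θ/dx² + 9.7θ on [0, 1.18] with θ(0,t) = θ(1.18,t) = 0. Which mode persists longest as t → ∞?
Eigenvalues: λₙ = 1.1126n²π²/1.18² - 9.7.
First three modes:
  n=1: λ₁ = 1.1126π²/1.18² - 9.7 ≈ -1.814
  n=2: λ₂ = 4.4504π²/1.18² - 9.7 ≈ 21.845
  n=3: λ₃ = 10.0134π²/1.18² - 9.7 ≈ 61.277
Since 1.1126π²/1.18² ≈ 7.886 < 9.7, λ₁ < 0.
The n=1 mode grows fastest (−λₙ is largest for n=1) → dominates.
Asymptotic: θ ~ c₁ sin(πx/1.18) e^{1.814t} (exponential growth at rate −λ₁ ≈ 1.814).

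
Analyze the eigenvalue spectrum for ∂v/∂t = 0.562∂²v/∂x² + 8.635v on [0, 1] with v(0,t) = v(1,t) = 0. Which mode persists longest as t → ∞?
Eigenvalues: λₙ = 0.562n²π²/1² - 8.635.
First three modes:
  n=1: λ₁ = 0.562π² - 8.635 ≈ -3.088
  n=2: λ₂ = 2.248π² - 8.635 ≈ 13.552
  n=3: λ₃ = 5.058π² - 8.635 ≈ 41.285
Since 0.562π² ≈ 5.547 < 8.635, λ₁ < 0.
The n=1 mode grows fastest (−λₙ is largest for n=1) → dominates.
Asymptotic: v ~ c₁ sin(πx/1) e^{3.088t} (exponential growth at rate −λ₁ ≈ 3.088).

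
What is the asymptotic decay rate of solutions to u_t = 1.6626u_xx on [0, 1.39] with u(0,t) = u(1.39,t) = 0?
Eigenvalues: λₙ = 1.6626n²π²/1.39².
First three modes:
  n=1: λ₁ = 1.6626π²/1.39² ≈ 8.493
  n=2: λ₂ = 6.6504π²/1.39² ≈ 33.972 (4× faster decay)
  n=3: λ₃ = 14.9634π²/1.39² ≈ 76.436 (9× faster decay)
As t → ∞, higher modes decay exponentially faster. The n=1 mode dominates: u ~ c₁ sin(πx/1.39) e^{-λ₁t}.
Decay rate: λ₁ = 1.6626π²/1.39² ≈ 8.493.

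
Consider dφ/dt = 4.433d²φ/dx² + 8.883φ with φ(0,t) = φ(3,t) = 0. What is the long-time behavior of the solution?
As t → ∞, φ grows unboundedly. Reaction dominates diffusion (r=8.883 > κπ²/L²≈4.86); solution grows exponentially.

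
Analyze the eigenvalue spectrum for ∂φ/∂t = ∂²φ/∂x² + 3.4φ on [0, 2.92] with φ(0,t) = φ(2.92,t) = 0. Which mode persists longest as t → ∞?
Eigenvalues: λₙ = n²π²/2.92² - 3.4.
First three modes:
  n=1: λ₁ = π²/2.92² - 3.4 ≈ -2.242
  n=2: λ₂ = 4π²/2.92² - 3.4 ≈ 1.23
  n=3: λ₃ = 9π²/2.92² - 3.4 ≈ 7.018
Since π²/2.92² ≈ 1.158 < 3.4, λ₁ < 0.
The n=1 mode grows fastest (−λₙ is largest for n=1) → dominates.
Asymptotic: φ ~ c₁ sin(πx/2.92) e^{2.242t} (exponential growth at rate −λ₁ ≈ 2.242).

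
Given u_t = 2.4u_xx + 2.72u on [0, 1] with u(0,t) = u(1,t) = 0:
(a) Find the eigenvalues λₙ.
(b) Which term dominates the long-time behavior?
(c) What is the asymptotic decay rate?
Eigenvalues: λₙ = 2.4n²π²/1² - 2.72.
First three modes:
  n=1: λ₁ = 2.4π² - 2.72 ≈ 20.967
  n=2: λ₂ = 9.6π² - 2.72 ≈ 92.028
  n=3: λ₃ = 21.6π² - 2.72 ≈ 210.463
Since 2.4π² ≈ 23.687 > 2.72, all λₙ > 0.
The n=1 mode decays slowest → dominates as t → ∞.
Asymptotic: u ~ c₁ sin(πx/1) e^{-λ₁t} with decay rate λ₁ ≈ 20.967.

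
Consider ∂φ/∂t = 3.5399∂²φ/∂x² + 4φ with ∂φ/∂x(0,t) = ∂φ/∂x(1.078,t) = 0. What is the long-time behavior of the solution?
As t → ∞, φ grows unboundedly. With Neumann BCs the constant mode has diffusion eigenvalue 0, so any r > 0 makes it grow like e^(4t); solution grows exponentially.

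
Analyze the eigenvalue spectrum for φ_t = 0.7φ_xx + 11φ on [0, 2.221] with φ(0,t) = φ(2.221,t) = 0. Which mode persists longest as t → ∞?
Eigenvalues: λₙ = 0.7n²π²/2.221² - 11.
First three modes:
  n=1: λ₁ = 0.7π²/2.221² - 11 ≈ -9.599
  n=2: λ₂ = 2.8π²/2.221² - 11 ≈ -5.398
  n=3: λ₃ = 6.3π²/2.221² - 11 ≈ 1.605
Since 0.7π²/2.221² ≈ 1.401 < 11, λ₁ < 0.
The n=1 mode grows fastest (−λₙ is largest for n=1) → dominates.
Asymptotic: φ ~ c₁ sin(πx/2.221) e^{9.599t} (exponential growth at rate −λ₁ ≈ 9.599).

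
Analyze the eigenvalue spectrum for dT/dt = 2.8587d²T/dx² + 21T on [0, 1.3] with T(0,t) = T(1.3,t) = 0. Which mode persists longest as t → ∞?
Eigenvalues: λₙ = 2.8587n²π²/1.3² - 21.
First three modes:
  n=1: λ₁ = 2.8587π²/1.3² - 21 ≈ -4.305
  n=2: λ₂ = 11.4348π²/1.3² - 21 ≈ 45.779
  n=3: λ₃ = 25.7283π²/1.3² - 21 ≈ 129.253
Since 2.8587π²/1.3² ≈ 16.695 < 21, λ₁ < 0.
The n=1 mode grows fastest (−λₙ is largest for n=1) → dominates.
Asymptotic: T ~ c₁ sin(πx/1.3) e^{4.305t} (exponential growth at rate −λ₁ ≈ 4.305).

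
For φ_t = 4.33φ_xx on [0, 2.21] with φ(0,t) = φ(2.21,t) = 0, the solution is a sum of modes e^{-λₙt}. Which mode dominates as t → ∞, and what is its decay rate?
Eigenvalues: λₙ = 4.33n²π²/2.21².
First three modes:
  n=1: λ₁ = 4.33π²/2.21² ≈ 8.75
  n=2: λ₂ = 17.32π²/2.21² ≈ 35 (4× faster decay)
  n=3: λ₃ = 38.97π²/2.21² ≈ 78.749 (9× faster decay)
As t → ∞, higher modes decay exponentially faster. The n=1 mode dominates: φ ~ c₁ sin(πx/2.21) e^{-λ₁t}.
Decay rate: λ₁ = 4.33π²/2.21² ≈ 8.75.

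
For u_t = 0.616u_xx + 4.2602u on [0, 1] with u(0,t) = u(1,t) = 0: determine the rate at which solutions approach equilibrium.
Eigenvalues: λₙ = 0.616n²π²/1² - 4.2602.
First three modes:
  n=1: λ₁ = 0.616π² - 4.2602 ≈ 1.819
  n=2: λ₂ = 2.464π² - 4.2602 ≈ 20.059
  n=3: λ₃ = 5.544π² - 4.2602 ≈ 50.457
Since 0.616π² ≈ 6.08 > 4.2602, all λₙ > 0.
The n=1 mode decays slowest → dominates as t → ∞.
Asymptotic: u ~ c₁ sin(πx/1) e^{-λ₁t} with decay rate λ₁ ≈ 1.819.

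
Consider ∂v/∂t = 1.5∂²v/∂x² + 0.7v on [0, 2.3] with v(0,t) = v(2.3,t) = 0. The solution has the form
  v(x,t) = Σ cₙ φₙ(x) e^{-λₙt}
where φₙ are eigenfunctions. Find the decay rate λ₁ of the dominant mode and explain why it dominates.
Eigenvalues: λₙ = 1.5n²π²/2.3² - 0.7.
First three modes:
  n=1: λ₁ = 1.5π²/2.3² - 0.7 ≈ 2.099
  n=2: λ₂ = 6π²/2.3² - 0.7 ≈ 10.494
  n=3: λ₃ = 13.5π²/2.3² - 0.7 ≈ 24.487
Since 1.5π²/2.3² ≈ 2.799 > 0.7, all λₙ > 0.
The n=1 mode decays slowest → dominates as t → ∞.
Asymptotic: v ~ c₁ sin(πx/2.3) e^{-λ₁t} with decay rate λ₁ ≈ 2.099.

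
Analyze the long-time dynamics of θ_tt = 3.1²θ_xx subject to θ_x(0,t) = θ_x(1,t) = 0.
Long-time behavior: θ oscillates about a mean that drifts linearly in t (generically unbounded; no decay). There is no damping, so the nonconstant modes persist as standing waves (energy conserved, no decay). But with Neumann conditions at both ends the constant mode has eigenvalue 0: the spatial mean M(t) of θ satisfies M'' = 0, so M(t) = M(0) + M'(0)·t. Unless the initial velocity has zero mean (∫θ_t(x,0)dx = 0), the solution grows linearly in t (unbounded, though not exponentially); if it does have zero mean, the solution stays bounded and simply oscillates.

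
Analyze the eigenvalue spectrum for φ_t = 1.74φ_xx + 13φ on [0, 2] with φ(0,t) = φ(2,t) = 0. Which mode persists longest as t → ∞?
Eigenvalues: λₙ = 1.74n²π²/2² - 13.
First three modes:
  n=1: λ₁ = 1.74π²/2² - 13 ≈ -8.707
  n=2: λ₂ = 6.96π²/2² - 13 ≈ 4.173
  n=3: λ₃ = 15.66π²/2² - 13 ≈ 25.64
Since 1.74π²/2² ≈ 4.293 < 13, λ₁ < 0.
The n=1 mode grows fastest (−λₙ is largest for n=1) → dominates.
Asymptotic: φ ~ c₁ sin(πx/2) e^{8.707t} (exponential growth at rate −λ₁ ≈ 8.707).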